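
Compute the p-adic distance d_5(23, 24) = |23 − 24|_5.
d_5(23, 24) = 1

Step 1 — x − y = 23 − 24 = -1. Step 2 — v_5(-1) = 0 (factor: -1 = −(5^0 · 1); the sign does not affect v_p). Step 3 — |x − y|_5 = 5^{0} = 1.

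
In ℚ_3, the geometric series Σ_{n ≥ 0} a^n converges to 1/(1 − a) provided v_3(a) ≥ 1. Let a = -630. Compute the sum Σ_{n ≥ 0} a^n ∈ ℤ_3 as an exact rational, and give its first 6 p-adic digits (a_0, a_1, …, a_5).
Σ a^n = 1/(1 − a) = 1/631;  first 6 digits = (1, 0, 2, 0, 2, 1)

v_3(a) = 2 ≥ 1, so the series converges in ℤ_3 to 1/(1 − a) = 1/(1 − (-630)) = 1/631. Expand this rational in ℤ_3: compute digits iteratively via d_i = x_i mod 3, x_{i+1} = (x_i − d_i)/3. The first 6 digits are (1, 0, 2, 0, 2, 1).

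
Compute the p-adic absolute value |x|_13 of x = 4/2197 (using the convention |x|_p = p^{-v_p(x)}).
|4/2197|_13 = 2197

Step 1 — compute v_13(x) by factoring powers of 13 out of the numerator and denominator: v_13(4/2197) = -3. Step 2 — apply |x|_p = p^{-v_p(x)} = 13^{3} = 2197.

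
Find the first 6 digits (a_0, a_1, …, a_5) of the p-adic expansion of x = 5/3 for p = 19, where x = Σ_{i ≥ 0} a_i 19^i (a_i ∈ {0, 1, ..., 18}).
(a_0, …, a_5) = (8, 6, 6, 6, 6, 6)

v_19(5/3) = 0 (numerator and denominator both coprime to 19), so x ∈ ℤ_19^×. Compute digits iteratively via a_i = x_i mod 19, x_{i+1} = (x_i − a_i)/19, with x_0 = x:
  x_0 = 5/3;  a_0 = 8;  x_1 = (x_0 − 8)/19 = -1/3
  x_1 = -1/3;  a_1 = 6;  x_2 = (x_1 − 6)/19 = -1/3
  x_2 = -1/3;  a_2 = 6;  x_3 = (x_2 − 6)/19 = -1/3
  x_3 = -1/3;  a_3 = 6;  x_4 = (x_3 − 6)/19 = -1/3
  x_4 = -1/3;  a_4 = 6;  x_5 = (x_4 − 6)/19 = -1/3
  x_5 = -1/3;  a_5 = 6;  x_6 = (x_5 − 6)/19 = -1/3
Digits: (8, 6, 6, 6, 6, 6).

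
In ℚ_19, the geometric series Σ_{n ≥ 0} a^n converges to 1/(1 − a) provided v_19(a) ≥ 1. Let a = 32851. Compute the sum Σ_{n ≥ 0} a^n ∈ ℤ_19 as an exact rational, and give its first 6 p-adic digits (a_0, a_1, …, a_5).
Σ a^n = 1/(1 − a) = -1/32850;  first 6 digits = (1, 0, 15, 4, 16, 17)

v_19(a) = 2 ≥ 1, so the series converges in ℤ_19 to 1/(1 − a) = 1/(1 − 32851) = -1/32850. Expand this rational in ℤ_19: compute digits iteratively via d_i = x_i mod 19, x_{i+1} = (x_i − d_i)/19. The first 6 digits are (1, 0, 15, 4, 16, 17).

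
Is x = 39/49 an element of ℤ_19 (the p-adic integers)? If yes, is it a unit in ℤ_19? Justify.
x ∈ ℤ_19^× (unit); v_19(x) = 0

ℤ_19 = {x ∈ ℚ_19 : v_19(x) ≥ 0} and ℤ_19^× = {x ∈ ℤ_19 : v_19(x) = 0}. Here v_19(39/49) = v_19(num) − v_19(den) = 0; compare against these criteria.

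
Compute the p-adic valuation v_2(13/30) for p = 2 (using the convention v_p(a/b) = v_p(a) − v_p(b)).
v_2(13/30) = -1

Factor powers of 2 from the numerator and denominator of the reduced fraction: 13 = 2^0 · 13 and 30 = 2^1 · 15. Apply v_p(a/b) = v_p(a) − v_p(b): v_2(13/30) = 0 − 1 = -1.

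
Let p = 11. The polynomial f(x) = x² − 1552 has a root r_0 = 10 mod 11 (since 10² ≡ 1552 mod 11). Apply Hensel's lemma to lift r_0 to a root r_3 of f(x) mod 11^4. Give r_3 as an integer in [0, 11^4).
r_3 = 5939 (mod 14641)

Hensel's recurrence: r_{i+1} = r_i − f(r_i)·(f′(r_i))^{-1} mod 11^{i+2}, with f′(x) = 2x. Iterate:
  r_0 = 10 (mod 11)
  r_1 = 10 (mod 121)
  r_2 = 615 (mod 1331)
  r_3 = 5939 (mod 14641)
Final: r_3 = 5939, and one checks f(r_3) ≡ 0 mod 11^4.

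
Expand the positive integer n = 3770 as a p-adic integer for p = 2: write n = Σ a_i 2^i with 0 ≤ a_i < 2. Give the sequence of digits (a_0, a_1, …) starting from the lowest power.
(a_0, a_1, …) = (0, 1, 0, 1, 1, 1, 0, 1, 0, 1, 1, 1)

Repeated division by 2 gives the digits low-to-high: 3770 = 1·2^1 + 1·2^3 + 1·2^4 + 1·2^5 + 1·2^7 + 1·2^9 + 1·2^10 + 1·2^11. Digit sequence: (0, 1, 0, 1, 1, 1, 0, 1, 0, 1, 1, 1).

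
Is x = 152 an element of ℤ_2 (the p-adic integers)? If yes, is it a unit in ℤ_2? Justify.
x ∈ ℤ_2 but not a unit; v_2(x) = 3 > 0

ℤ_2 = {x ∈ ℚ_2 : v_2(x) ≥ 0} and ℤ_2^× = {x ∈ ℤ_2 : v_2(x) = 0}. Here v_2(152) = v_2(num) − v_2(den) = 3; compare against these criteria.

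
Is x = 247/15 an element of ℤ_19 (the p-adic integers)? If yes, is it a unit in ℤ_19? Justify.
x ∈ ℤ_19 but not a unit; v_19(x) = 1 > 0

ℤ_19 = {x ∈ ℚ_19 : v_19(x) ≥ 0} and ℤ_19^× = {x ∈ ℤ_19 : v_19(x) = 0}. Here v_19(247/15) = v_19(num) − v_19(den) = 1; compare against these criteria.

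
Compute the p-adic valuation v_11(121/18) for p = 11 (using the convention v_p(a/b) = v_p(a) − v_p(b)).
v_11(121/18) = 2

Factor powers of 11 from the numerator and denominator of the reduced fraction: 121 = 11^2 · 1 and 18 = 11^0 · 18. Apply v_p(a/b) = v_p(a) − v_p(b): v_11(121/18) = 2 − 0 = 2.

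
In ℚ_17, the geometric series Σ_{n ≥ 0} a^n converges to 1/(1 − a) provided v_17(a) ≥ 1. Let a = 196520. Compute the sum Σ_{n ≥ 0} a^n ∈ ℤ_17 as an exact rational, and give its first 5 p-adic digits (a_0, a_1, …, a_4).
Σ a^n = 1/(1 − a) = -1/196519;  first 5 digits = (1, 0, 0, 6, 2)

v_17(a) = 3 ≥ 1, so the series converges in ℤ_17 to 1/(1 − a) = 1/(1 − 196520) = -1/196519. Expand this rational in ℤ_17: compute digits iteratively via d_i = x_i mod 17, x_{i+1} = (x_i − d_i)/17. The first 5 digits are (1, 0, 0, 6, 2).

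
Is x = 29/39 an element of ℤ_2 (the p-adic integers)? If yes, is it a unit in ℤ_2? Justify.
x ∈ ℤ_2^× (unit); v_2(x) = 0

ℤ_2 = {x ∈ ℚ_2 : v_2(x) ≥ 0} and ℤ_2^× = {x ∈ ℤ_2 : v_2(x) = 0}. Here v_2(29/39) = v_2(num) − v_2(den) = 0; compare against these criteria.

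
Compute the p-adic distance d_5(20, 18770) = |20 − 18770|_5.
d_5(20, 18770) = 1/3125

Step 1 — x − y = 20 − 18770 = -18750. Step 2 — v_5(-18750) = 5 (factor: -18750 = −(5^5 · 6); the sign does not affect v_p). Step 3 — |x − y|_5 = 5^{-5} = 1/3125.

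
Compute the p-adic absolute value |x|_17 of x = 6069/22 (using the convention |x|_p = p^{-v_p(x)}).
|6069/22|_17 = 1/289

Step 1 — compute v_17(x) by factoring powers of 17 out of the numerator and denominator: v_17(6069/22) = 2. Step 2 — apply |x|_p = p^{-v_p(x)} = 17^{-2} = 1/289.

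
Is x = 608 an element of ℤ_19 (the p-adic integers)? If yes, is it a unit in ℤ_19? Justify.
x ∈ ℤ_19 but not a unit; v_19(x) = 1 > 0

ℤ_19 = {x ∈ ℚ_19 : v_19(x) ≥ 0} and ℤ_19^× = {x ∈ ℤ_19 : v_19(x) = 0}. Here v_19(608) = v_19(num) − v_19(den) = 1; compare against these criteria.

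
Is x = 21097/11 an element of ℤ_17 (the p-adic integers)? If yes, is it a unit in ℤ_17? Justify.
x ∈ ℤ_17 but not a unit; v_17(x) = 2 > 0

ℤ_17 = {x ∈ ℚ_17 : v_17(x) ≥ 0} and ℤ_17^× = {x ∈ ℤ_17 : v_17(x) = 0}. Here v_17(21097/11) = v_17(num) − v_17(den) = 2; compare against these criteria.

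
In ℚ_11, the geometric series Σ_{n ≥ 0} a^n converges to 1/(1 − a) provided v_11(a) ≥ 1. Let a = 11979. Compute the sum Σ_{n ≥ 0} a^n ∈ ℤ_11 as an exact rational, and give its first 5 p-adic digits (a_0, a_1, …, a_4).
Σ a^n = 1/(1 − a) = -1/11978;  first 5 digits = (1, 0, 0, 9, 0)

v_11(a) = 3 ≥ 1, so the series converges in ℤ_11 to 1/(1 − a) = 1/(1 − 11979) = -1/11978. Expand this rational in ℤ_11: compute digits iteratively via d_i = x_i mod 11, x_{i+1} = (x_i − d_i)/11. The first 5 digits are (1, 0, 0, 9, 0).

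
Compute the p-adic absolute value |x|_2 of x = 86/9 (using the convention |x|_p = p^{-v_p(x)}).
|86/9|_2 = 1/2

Step 1 — compute v_2(x) by factoring powers of 2 out of the numerator and denominator: v_2(86/9) = 1. Step 2 — apply |x|_p = p^{-v_p(x)} = 2^{-1} = 1/2.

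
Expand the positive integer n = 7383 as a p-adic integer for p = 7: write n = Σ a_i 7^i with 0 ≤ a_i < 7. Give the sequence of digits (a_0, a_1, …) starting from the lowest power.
(a_0, a_1, …) = (5, 4, 3, 0, 3)

Repeated division by 7 gives the digits low-to-high: 7383 = 5 + 4·7^1 + 3·7^2 + 3·7^4. Digit sequence: (5, 4, 3, 0, 3).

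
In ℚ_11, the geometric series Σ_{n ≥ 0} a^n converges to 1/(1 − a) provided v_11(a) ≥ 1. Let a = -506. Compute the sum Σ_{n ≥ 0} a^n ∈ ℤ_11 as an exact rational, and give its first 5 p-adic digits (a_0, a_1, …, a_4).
Σ a^n = 1/(1 − a) = 1/507;  first 5 digits = (1, 9, 10, 7, 6)

v_11(a) = 1 ≥ 1, so the series converges in ℤ_11 to 1/(1 − a) = 1/(1 − (-506)) = 1/507. Expand this rational in ℤ_11: compute digits iteratively via d_i = x_i mod 11, x_{i+1} = (x_i − d_i)/11. The first 5 digits are (1, 9, 10, 7, 6).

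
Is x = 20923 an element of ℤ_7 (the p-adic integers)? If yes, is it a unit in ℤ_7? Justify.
x ∈ ℤ_7 but not a unit; v_7(x) = 3 > 0

ℤ_7 = {x ∈ ℚ_7 : v_7(x) ≥ 0} and ℤ_7^× = {x ∈ ℤ_7 : v_7(x) = 0}. Here v_7(20923) = v_7(num) − v_7(den) = 3; compare against these criteria.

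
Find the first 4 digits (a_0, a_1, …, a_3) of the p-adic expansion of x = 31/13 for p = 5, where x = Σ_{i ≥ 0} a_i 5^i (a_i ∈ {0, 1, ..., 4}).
(a_0, …, a_3) = (2, 2, 0, 3)

v_5(31/13) = 0 (numerator and denominator both coprime to 5), so x ∈ ℤ_5^×. Compute digits iteratively via a_i = x_i mod 5, x_{i+1} = (x_i − a_i)/5, with x_0 = x:
  x_0 = 31/13;  a_0 = 2;  x_1 = (x_0 − 2)/5 = 1/13
  x_1 = 1/13;  a_1 = 2;  x_2 = (x_1 − 2)/5 = -5/13
  x_2 = -5/13;  a_2 = 0;  x_3 = (x_2 − 0)/5 = -1/13
  x_3 = -1/13;  a_3 = 3;  x_4 = (x_3 − 3)/5 = -8/13
Digits: (2, 2, 0, 3).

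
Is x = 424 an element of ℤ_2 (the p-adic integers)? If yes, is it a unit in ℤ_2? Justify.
x ∈ ℤ_2 but not a unit; v_2(x) = 3 > 0

ℤ_2 = {x ∈ ℚ_2 : v_2(x) ≥ 0} and ℤ_2^× = {x ∈ ℤ_2 : v_2(x) = 0}. Here v_2(424) = v_2(num) − v_2(den) = 3; compare against these criteria.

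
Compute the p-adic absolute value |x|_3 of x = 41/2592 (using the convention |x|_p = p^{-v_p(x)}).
|41/2592|_3 = 81

Step 1 — compute v_3(x) by factoring powers of 3 out of the numerator and denominator: v_3(41/2592) = -4. Step 2 — apply |x|_p = p^{-v_p(x)} = 3^{4} = 81.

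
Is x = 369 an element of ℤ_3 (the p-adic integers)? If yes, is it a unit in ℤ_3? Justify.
x ∈ ℤ_3 but not a unit; v_3(x) = 2 > 0

ℤ_3 = {x ∈ ℚ_3 : v_3(x) ≥ 0} and ℤ_3^× = {x ∈ ℤ_3 : v_3(x) = 0}. Here v_3(369) = v_3(num) − v_3(den) = 2; compare against these criteria.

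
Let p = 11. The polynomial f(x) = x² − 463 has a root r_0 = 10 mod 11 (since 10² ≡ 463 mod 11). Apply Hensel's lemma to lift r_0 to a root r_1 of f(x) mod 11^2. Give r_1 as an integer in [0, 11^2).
r_1 = 10 (mod 121)

Hensel's recurrence: r_{i+1} = r_i − f(r_i)·(f′(r_i))^{-1} mod 11^{i+2}, with f′(x) = 2x. Iterate:
  r_0 = 10 (mod 11)
  r_1 = 10 (mod 121)
Final: r_1 = 10, and one checks f(r_1) ≡ 0 mod 11^2.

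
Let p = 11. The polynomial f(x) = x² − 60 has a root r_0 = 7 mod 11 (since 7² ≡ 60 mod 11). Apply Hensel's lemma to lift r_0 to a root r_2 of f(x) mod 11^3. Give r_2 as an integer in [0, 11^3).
r_2 = 535 (mod 1331)

Hensel's recurrence: r_{i+1} = r_i − f(r_i)·(f′(r_i))^{-1} mod 11^{i+2}, with f′(x) = 2x. Iterate:
  r_0 = 7 (mod 11)
  r_1 = 51 (mod 121)
  r_2 = 535 (mod 1331)
Final: r_2 = 535, and one checks f(r_2) ≡ 0 mod 11^3.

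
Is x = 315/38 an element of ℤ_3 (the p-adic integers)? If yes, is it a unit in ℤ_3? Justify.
x ∈ ℤ_3 but not a unit; v_3(x) = 2 > 0

ℤ_3 = {x ∈ ℚ_3 : v_3(x) ≥ 0} and ℤ_3^× = {x ∈ ℤ_3 : v_3(x) = 0}. Here v_3(315/38) = v_3(num) − v_3(den) = 2; compare against these criteria.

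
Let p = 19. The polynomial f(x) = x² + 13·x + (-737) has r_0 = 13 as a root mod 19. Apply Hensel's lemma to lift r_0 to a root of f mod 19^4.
r_3 = 24960 (mod 130321)

Hensel: r_{i+1} = r_i − f(r_i)·(f′(r_i))^{-1} mod 19^{i+2}, f′(x) = 2x + 13. Iterate:
  r_0 = 13 (mod 19)
  r_1 = 51 (mod 361)
  r_2 = 4383 (mod 6859)
  r_3 = 24960 (mod 130321)
Final: r = 24960 satisfies f(r) ≡ 0 mod 19^4.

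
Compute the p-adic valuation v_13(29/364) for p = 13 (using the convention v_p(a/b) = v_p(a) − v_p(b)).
v_13(29/364) = -1

Factor powers of 13 from the numerator and denominator of the reduced fraction: 29 = 13^0 · 29 and 364 = 13^1 · 28. Apply v_p(a/b) = v_p(a) − v_p(b): v_13(29/364) = 0 − 1 = -1.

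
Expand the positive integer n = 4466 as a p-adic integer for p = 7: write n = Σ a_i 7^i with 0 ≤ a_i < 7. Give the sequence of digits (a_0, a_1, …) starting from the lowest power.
(a_0, a_1, …) = (0, 1, 0, 6, 1)

Repeated division by 7 gives the digits low-to-high: 4466 = 1·7^1 + 6·7^3 + 1·7^4. Digit sequence: (0, 1, 0, 6, 1).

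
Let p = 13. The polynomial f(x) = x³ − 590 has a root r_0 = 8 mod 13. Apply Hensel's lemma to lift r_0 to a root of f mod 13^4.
r_3 = 25670 (mod 28561)

Hensel: r_{i+1} = r_i − f(r_i)/f′(r_i) mod 13^{i+2}, where f′(x) = 3x². Iterate:
  r_0 = 8 (mod 13)
  r_1 = 151 (mod 169)
  r_2 = 1503 (mod 2197)
  r_3 = 25670 (mod 28561)
Final: r = 25670 with f(r) ≡ 0 mod 13^4.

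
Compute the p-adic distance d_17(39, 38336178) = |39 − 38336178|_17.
d_17(39, 38336178) = 1/1419857

Step 1 — x − y = 39 − 38336178 = -38336139. Step 2 — v_17(-38336139) = 5 (factor: -38336139 = −(17^5 · 27); the sign does not affect v_p). Step 3 — |x − y|_17 = 17^{-5} = 1/1419857.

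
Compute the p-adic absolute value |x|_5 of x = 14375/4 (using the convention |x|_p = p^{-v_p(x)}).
|14375/4|_5 = 1/625

Step 1 — compute v_5(x) by factoring powers of 5 out of the numerator and denominator: v_5(14375/4) = 4. Step 2 — apply |x|_p = p^{-v_p(x)} = 5^{-4} = 1/625.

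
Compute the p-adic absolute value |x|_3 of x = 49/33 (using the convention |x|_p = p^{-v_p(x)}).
|49/33|_3 = 3

Step 1 — compute v_3(x) by factoring powers of 3 out of the numerator and denominator: v_3(49/33) = -1. Step 2 — apply |x|_p = p^{-v_p(x)} = 3^{1} = 3.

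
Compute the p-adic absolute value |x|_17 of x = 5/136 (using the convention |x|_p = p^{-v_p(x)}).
|5/136|_17 = 17

Step 1 — compute v_17(x) by factoring powers of 17 out of the numerator and denominator: v_17(5/136) = -1. Step 2 — apply |x|_p = p^{-v_p(x)} = 17^{1} = 17.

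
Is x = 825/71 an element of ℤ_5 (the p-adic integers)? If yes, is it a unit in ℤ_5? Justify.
x ∈ ℤ_5 but not a unit; v_5(x) = 2 > 0

ℤ_5 = {x ∈ ℚ_5 : v_5(x) ≥ 0} and ℤ_5^× = {x ∈ ℤ_5 : v_5(x) = 0}. Here v_5(825/71) = v_5(num) − v_5(den) = 2; compare against these criteria.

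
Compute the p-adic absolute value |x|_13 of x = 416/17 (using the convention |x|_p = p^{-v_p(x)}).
|416/17|_13 = 1/13

Step 1 — compute v_13(x) by factoring powers of 13 out of the numerator and denominator: v_13(416/17) = 1. Step 2 — apply |x|_p = p^{-v_p(x)} = 13^{-1} = 1/13.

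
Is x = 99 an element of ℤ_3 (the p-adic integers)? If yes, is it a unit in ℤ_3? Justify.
x ∈ ℤ_3 but not a unit; v_3(x) = 2 > 0

ℤ_3 = {x ∈ ℚ_3 : v_3(x) ≥ 0} and ℤ_3^× = {x ∈ ℤ_3 : v_3(x) = 0}. Here v_3(99) = v_3(num) − v_3(den) = 2; compare against these criteria.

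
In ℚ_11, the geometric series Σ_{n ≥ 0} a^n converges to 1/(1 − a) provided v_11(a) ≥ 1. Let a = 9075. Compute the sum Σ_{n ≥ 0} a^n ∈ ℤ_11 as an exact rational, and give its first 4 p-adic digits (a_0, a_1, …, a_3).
Σ a^n = 1/(1 − a) = -1/9074;  first 4 digits = (1, 0, 9, 6)

v_11(a) = 2 ≥ 1, so the series converges in ℤ_11 to 1/(1 − a) = 1/(1 − 9075) = -1/9074. Expand this rational in ℤ_11: compute digits iteratively via d_i = x_i mod 11, x_{i+1} = (x_i − d_i)/11. The first 4 digits are (1, 0, 9, 6).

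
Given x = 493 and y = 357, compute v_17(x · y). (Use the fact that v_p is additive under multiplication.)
v_17(176001) = 2

v_p(x) = 1 (factor: 493 = 17^1 · 29); v_p(y) = 1 (factor: 357 = 17^1 · 21). Additivity: v_p(xy) = v_p(x) + v_p(y) = 1 + 1 = 2. (Direct check: xy = 176001 = 17^2 · (609).)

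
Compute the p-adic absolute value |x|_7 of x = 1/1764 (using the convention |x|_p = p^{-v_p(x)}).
|1/1764|_7 = 49

Step 1 — compute v_7(x) by factoring powers of 7 out of the numerator and denominator: v_7(1/1764) = -2. Step 2 — apply |x|_p = p^{-v_p(x)} = 7^{2} = 49.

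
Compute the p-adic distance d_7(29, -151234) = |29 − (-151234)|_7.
d_7(29, -151234) = 1/16807

Step 1 — x − y = 29 − (-151234) = 151263. Step 2 — v_7(151263) = 5 (factor: 151263 = (7^5 · 9); the sign does not affect v_p). Step 3 — |x − y|_7 = 7^{-5} = 1/16807.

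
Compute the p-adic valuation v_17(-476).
v_17(-476) = 1

v_17(n) is the largest exponent k such that 17^k divides n. Factor out: -476 = -17^1 · 28. (Sign doesn't affect v_p.) So v_17(-476) = 1.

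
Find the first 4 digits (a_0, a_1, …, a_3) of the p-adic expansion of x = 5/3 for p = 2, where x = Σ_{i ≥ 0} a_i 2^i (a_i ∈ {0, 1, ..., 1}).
(a_0, …, a_3) = (1, 1, 1, 0)

v_2(5/3) = 0 (numerator and denominator both coprime to 2), so x ∈ ℤ_2^×. Compute digits iteratively via a_i = x_i mod 2, x_{i+1} = (x_i − a_i)/2, with x_0 = x:
  x_0 = 5/3;  a_0 = 1;  x_1 = (x_0 − 1)/2 = 1/3
  x_1 = 1/3;  a_1 = 1;  x_2 = (x_1 − 1)/2 = -1/3
  x_2 = -1/3;  a_2 = 1;  x_3 = (x_2 − 1)/2 = -2/3
  x_3 = -2/3;  a_3 = 0;  x_4 = (x_3 − 0)/2 = -1/3
Digits: (1, 1, 1, 0).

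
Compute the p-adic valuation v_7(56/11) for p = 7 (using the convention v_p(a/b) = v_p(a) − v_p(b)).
v_7(56/11) = 1

Factor powers of 7 from the numerator and denominator of the reduced fraction: 56 = 7^1 · 8 and 11 = 7^0 · 11. Apply v_p(a/b) = v_p(a) − v_p(b): v_7(56/11) = 1 − 0 = 1.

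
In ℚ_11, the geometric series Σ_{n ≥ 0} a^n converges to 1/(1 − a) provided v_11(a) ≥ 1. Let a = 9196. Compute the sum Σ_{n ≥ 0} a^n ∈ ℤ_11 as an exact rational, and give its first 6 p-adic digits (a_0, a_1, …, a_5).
Σ a^n = 1/(1 − a) = -1/9195;  first 6 digits = (1, 0, 10, 6, 1, 8)

v_11(a) = 2 ≥ 1, so the series converges in ℤ_11 to 1/(1 − a) = 1/(1 − 9196) = -1/9195. Expand this rational in ℤ_11: compute digits iteratively via d_i = x_i mod 11, x_{i+1} = (x_i − d_i)/11. The first 6 digits are (1, 0, 10, 6, 1, 8).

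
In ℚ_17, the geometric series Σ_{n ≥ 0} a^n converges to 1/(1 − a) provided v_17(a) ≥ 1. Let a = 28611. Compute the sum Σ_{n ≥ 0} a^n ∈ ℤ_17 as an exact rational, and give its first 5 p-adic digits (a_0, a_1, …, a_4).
Σ a^n = 1/(1 − a) = -1/28610;  first 5 digits = (1, 0, 14, 5, 9)

v_17(a) = 2 ≥ 1, so the series converges in ℤ_17 to 1/(1 − a) = 1/(1 − 28611) = -1/28610. Expand this rational in ℤ_17: compute digits iteratively via d_i = x_i mod 17, x_{i+1} = (x_i − d_i)/17. The first 5 digits are (1, 0, 14, 5, 9).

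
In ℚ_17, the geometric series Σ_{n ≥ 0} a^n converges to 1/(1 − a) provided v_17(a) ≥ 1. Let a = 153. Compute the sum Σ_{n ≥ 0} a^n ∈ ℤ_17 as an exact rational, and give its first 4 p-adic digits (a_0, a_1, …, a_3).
Σ a^n = 1/(1 − a) = -1/152;  first 4 digits = (1, 9, 13, 2)

v_17(a) = 1 ≥ 1, so the series converges in ℤ_17 to 1/(1 − a) = 1/(1 − 153) = -1/152. Expand this rational in ℤ_17: compute digits iteratively via d_i = x_i mod 17, x_{i+1} = (x_i − d_i)/17. The first 4 digits are (1, 9, 13, 2).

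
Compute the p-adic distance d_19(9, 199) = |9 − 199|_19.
d_19(9, 199) = 1/19

Step 1 — x − y = 9 − 199 = -190. Step 2 — v_19(-190) = 1 (factor: -190 = −(19^1 · 10); the sign does not affect v_p). Step 3 — |x − y|_19 = 19^{-1} = 1/19.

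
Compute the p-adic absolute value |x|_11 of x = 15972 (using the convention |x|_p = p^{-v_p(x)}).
|15972|_11 = 1/1331

Step 1 — compute v_11(x) by factoring powers of 11 out of the numerator and denominator: v_11(15972) = 3. Step 2 — apply |x|_p = p^{-v_p(x)} = 11^{-3} = 1/1331.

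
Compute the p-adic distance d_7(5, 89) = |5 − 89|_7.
d_7(5, 89) = 1/7

Step 1 — x − y = 5 − 89 = -84. Step 2 — v_7(-84) = 1 (factor: -84 = −(7^1 · 12); the sign does not affect v_p). Step 3 — |x − y|_7 = 7^{-1} = 1/7.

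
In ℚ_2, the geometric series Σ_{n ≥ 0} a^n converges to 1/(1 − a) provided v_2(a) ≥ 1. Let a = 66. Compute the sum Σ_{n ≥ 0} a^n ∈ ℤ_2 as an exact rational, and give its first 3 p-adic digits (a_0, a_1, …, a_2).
Σ a^n = 1/(1 − a) = -1/65;  first 3 digits = (1, 1, 1)

v_2(a) = 1 ≥ 1, so the series converges in ℤ_2 to 1/(1 − a) = 1/(1 − 66) = -1/65. Expand this rational in ℤ_2: compute digits iteratively via d_i = x_i mod 2, x_{i+1} = (x_i − d_i)/2. The first 3 digits are (1, 1, 1).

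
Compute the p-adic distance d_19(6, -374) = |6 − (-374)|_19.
d_19(6, -374) = 1/19

Step 1 — x − y = 6 − (-374) = 380. Step 2 — v_19(380) = 1 (factor: 380 = (19^1 · 20); the sign does not affect v_p). Step 3 — |x − y|_19 = 19^{-1} = 1/19.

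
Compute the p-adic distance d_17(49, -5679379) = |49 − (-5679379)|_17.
d_17(49, -5679379) = 1/1419857

Step 1 — x − y = 49 − (-5679379) = 5679428. Step 2 — v_17(5679428) = 5 (factor: 5679428 = (17^5 · 4); the sign does not affect v_p). Step 3 — |x − y|_17 = 17^{-5} = 1/1419857.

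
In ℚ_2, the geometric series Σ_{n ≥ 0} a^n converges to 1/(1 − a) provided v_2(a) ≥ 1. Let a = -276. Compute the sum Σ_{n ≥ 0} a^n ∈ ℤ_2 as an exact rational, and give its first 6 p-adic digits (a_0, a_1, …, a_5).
Σ a^n = 1/(1 − a) = 1/277;  first 6 digits = (1, 0, 1, 1, 1, 1)

v_2(a) = 2 ≥ 1, so the series converges in ℤ_2 to 1/(1 − a) = 1/(1 − (-276)) = 1/277. Expand this rational in ℤ_2: compute digits iteratively via d_i = x_i mod 2, x_{i+1} = (x_i − d_i)/2. The first 6 digits are (1, 0, 1, 1, 1, 1).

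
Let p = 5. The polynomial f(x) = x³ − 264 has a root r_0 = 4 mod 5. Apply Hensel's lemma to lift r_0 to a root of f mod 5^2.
r_1 = 4 (mod 25)

Hensel: r_{i+1} = r_i − f(r_i)/f′(r_i) mod 5^{i+2}, where f′(x) = 3x². Iterate:
  r_0 = 4 (mod 5)
  r_1 = 4 (mod 25)
Final: r = 4 with f(r) ≡ 0 mod 5^2.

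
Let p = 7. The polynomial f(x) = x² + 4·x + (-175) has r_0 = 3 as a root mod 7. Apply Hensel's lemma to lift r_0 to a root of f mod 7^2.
r_1 = 38 (mod 49)

Hensel: r_{i+1} = r_i − f(r_i)·(f′(r_i))^{-1} mod 7^{i+2}, f′(x) = 2x + 4. Iterate:
  r_0 = 3 (mod 7)
  r_1 = 38 (mod 49)
Final: r = 38 satisfies f(r) ≡ 0 mod 7^2.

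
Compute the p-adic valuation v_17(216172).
v_17(216172) = 3

v_17(n) is the largest exponent k such that 17^k divides n. Factor out: 216172 = 17^3 · 44. (Sign doesn't affect v_p.) So v_17(216172) = 3.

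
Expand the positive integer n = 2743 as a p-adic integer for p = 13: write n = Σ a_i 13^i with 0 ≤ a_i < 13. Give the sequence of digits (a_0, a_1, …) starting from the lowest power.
(a_0, a_1, …) = (0, 3, 3, 1)

Repeated division by 13 gives the digits low-to-high: 2743 = 3·13^1 + 3·13^2 + 1·13^3. Digit sequence: (0, 3, 3, 1).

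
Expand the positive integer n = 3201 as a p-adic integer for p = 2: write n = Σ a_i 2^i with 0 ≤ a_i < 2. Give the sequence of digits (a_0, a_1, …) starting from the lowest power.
(a_0, a_1, …) = (1, 0, 0, 0, 0, 0, 0, 1, 0, 0, 1, 1)

Repeated division by 2 gives the digits low-to-high: 3201 = 1 + 1·2^7 + 1·2^10 + 1·2^11. Digit sequence: (1, 0, 0, 0, 0, 0, 0, 1, 0, 0, 1, 1).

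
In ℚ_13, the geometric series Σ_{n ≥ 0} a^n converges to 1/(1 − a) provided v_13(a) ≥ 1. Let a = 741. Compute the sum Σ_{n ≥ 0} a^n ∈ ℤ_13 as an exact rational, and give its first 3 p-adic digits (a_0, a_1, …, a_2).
Σ a^n = 1/(1 − a) = -1/740;  first 3 digits = (1, 5, 3)

v_13(a) = 1 ≥ 1, so the series converges in ℤ_13 to 1/(1 − a) = 1/(1 − 741) = -1/740. Expand this rational in ℤ_13: compute digits iteratively via d_i = x_i mod 13, x_{i+1} = (x_i − d_i)/13. The first 3 digits are (1, 5, 3).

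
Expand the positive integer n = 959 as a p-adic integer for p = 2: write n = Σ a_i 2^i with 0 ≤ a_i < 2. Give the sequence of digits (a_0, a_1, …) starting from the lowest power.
(a_0, a_1, …) = (1, 1, 1, 1, 1, 1, 0, 1, 1, 1)

Repeated division by 2 gives the digits low-to-high: 959 = 1 + 1·2^1 + 1·2^2 + 1·2^3 + 1·2^4 + 1·2^5 + 1·2^7 + 1·2^8 + 1·2^9. Digit sequence: (1, 1, 1, 1, 1, 1, 0, 1, 1, 1).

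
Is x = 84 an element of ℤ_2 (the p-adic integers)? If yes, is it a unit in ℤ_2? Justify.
x ∈ ℤ_2 but not a unit; v_2(x) = 2 > 0

ℤ_2 = {x ∈ ℚ_2 : v_2(x) ≥ 0} and ℤ_2^× = {x ∈ ℤ_2 : v_2(x) = 0}. Here v_2(84) = v_2(num) − v_2(den) = 2; compare against these criteria.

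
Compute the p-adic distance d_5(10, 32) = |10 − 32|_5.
d_5(10, 32) = 1

Step 1 — x − y = 10 − 32 = -22. Step 2 — v_5(-22) = 0 (factor: -22 = −(5^0 · 22); the sign does not affect v_p). Step 3 — |x − y|_5 = 5^{0} = 1.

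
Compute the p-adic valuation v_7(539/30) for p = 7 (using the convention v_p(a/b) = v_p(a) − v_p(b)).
v_7(539/30) = 2

Factor powers of 7 from the numerator and denominator of the reduced fraction: 539 = 7^2 · 11 and 30 = 7^0 · 30. Apply v_p(a/b) = v_p(a) − v_p(b): v_7(539/30) = 2 − 0 = 2.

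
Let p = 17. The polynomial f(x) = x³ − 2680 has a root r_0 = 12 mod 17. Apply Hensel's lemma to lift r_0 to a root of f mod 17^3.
r_2 = 2749 (mod 4913)

Hensel: r_{i+1} = r_i − f(r_i)/f′(r_i) mod 17^{i+2}, where f′(x) = 3x². Iterate:
  r_0 = 12 (mod 17)
  r_1 = 148 (mod 289)
  r_2 = 2749 (mod 4913)
Final: r = 2749 with f(r) ≡ 0 mod 17^3.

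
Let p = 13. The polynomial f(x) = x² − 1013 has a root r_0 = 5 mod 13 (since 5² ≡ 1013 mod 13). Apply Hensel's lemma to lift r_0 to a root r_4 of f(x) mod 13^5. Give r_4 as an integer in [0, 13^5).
r_4 = 307481 (mod 371293)

Hensel's recurrence: r_{i+1} = r_i − f(r_i)·(f′(r_i))^{-1} mod 13^{i+2}, with f′(x) = 2x. Iterate:
  r_0 = 5 (mod 13)
  r_1 = 70 (mod 169)
  r_2 = 2098 (mod 2197)
  r_3 = 21871 (mod 28561)
  r_4 = 307481 (mod 371293)
Final: r_4 = 307481, and one checks f(r_4) ≡ 0 mod 13^5.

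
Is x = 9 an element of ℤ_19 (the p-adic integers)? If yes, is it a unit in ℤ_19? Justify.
x ∈ ℤ_19^× (unit); v_19(x) = 0

ℤ_19 = {x ∈ ℚ_19 : v_19(x) ≥ 0} and ℤ_19^× = {x ∈ ℤ_19 : v_19(x) = 0}. Here v_19(9) = v_19(num) − v_19(den) = 0; compare against these criteria.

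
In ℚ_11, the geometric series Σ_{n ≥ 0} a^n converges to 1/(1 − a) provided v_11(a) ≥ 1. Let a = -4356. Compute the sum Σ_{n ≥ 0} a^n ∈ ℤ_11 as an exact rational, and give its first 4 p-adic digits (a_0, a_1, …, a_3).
Σ a^n = 1/(1 − a) = 1/4357;  first 4 digits = (1, 0, 8, 7)

v_11(a) = 2 ≥ 1, so the series converges in ℤ_11 to 1/(1 − a) = 1/(1 − (-4356)) = 1/4357. Expand this rational in ℤ_11: compute digits iteratively via d_i = x_i mod 11, x_{i+1} = (x_i − d_i)/11. The first 4 digits are (1, 0, 8, 7).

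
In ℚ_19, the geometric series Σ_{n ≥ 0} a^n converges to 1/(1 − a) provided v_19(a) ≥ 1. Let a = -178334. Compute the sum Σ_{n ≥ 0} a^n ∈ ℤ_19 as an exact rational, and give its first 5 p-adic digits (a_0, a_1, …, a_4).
Σ a^n = 1/(1 − a) = 1/178335;  first 5 digits = (1, 0, 0, 12, 17)

v_19(a) = 3 ≥ 1, so the series converges in ℤ_19 to 1/(1 − a) = 1/(1 − (-178334)) = 1/178335. Expand this rational in ℤ_19: compute digits iteratively via d_i = x_i mod 19, x_{i+1} = (x_i − d_i)/19. The first 5 digits are (1, 0, 0, 12, 17).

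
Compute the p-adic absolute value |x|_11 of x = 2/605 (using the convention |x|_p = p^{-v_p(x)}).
|2/605|_11 = 121

Step 1 — compute v_11(x) by factoring powers of 11 out of the numerator and denominator: v_11(2/605) = -2. Step 2 — apply |x|_p = p^{-v_p(x)} = 11^{2} = 121.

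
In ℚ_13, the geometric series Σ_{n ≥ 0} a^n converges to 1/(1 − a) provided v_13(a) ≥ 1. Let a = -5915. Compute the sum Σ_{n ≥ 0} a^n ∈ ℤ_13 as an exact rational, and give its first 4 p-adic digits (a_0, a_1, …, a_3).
Σ a^n = 1/(1 − a) = 1/5916;  first 4 digits = (1, 0, 4, 10)

v_13(a) = 2 ≥ 1, so the series converges in ℤ_13 to 1/(1 − a) = 1/(1 − (-5915)) = 1/5916. Expand this rational in ℤ_13: compute digits iteratively via d_i = x_i mod 13, x_{i+1} = (x_i − d_i)/13. The first 4 digits are (1, 0, 4, 10).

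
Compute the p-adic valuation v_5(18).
v_5(18) = 0

v_5(n) is the largest exponent k such that 5^k divides n. Factor out: 18 = 5^0 · 18. (Sign doesn't affect v_p.) So v_5(18) = 0.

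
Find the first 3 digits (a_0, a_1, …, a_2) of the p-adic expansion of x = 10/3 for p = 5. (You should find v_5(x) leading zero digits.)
(a_0, …, a_2) = (0, 4, 1)

v_5(10/3) = 1, so a_0 = ... = a_0 = 0. Factor out: x = 5^1 · u with u = 2/3 a unit in ℤ_5. Expand u iteratively via a_{v+i} = u_i mod 5, u_{i+1} = (u_i − a_{v+i})/5:
  u_0 = 2/3;  a_1 = 4;  u_1 = (u_0 − 4)/5 = -2/3
  u_1 = -2/3;  a_2 = 1;  u_2 = (u_1 − 1)/5 = -1/3
Digits: (0, 4, 1).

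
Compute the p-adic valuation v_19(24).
v_19(24) = 0

v_19(n) is the largest exponent k such that 19^k divides n. Factor out: 24 = 19^0 · 24. (Sign doesn't affect v_p.) So v_19(24) = 0.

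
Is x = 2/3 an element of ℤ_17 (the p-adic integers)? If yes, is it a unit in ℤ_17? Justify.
x ∈ ℤ_17^× (unit); v_17(x) = 0

ℤ_17 = {x ∈ ℚ_17 : v_17(x) ≥ 0} and ℤ_17^× = {x ∈ ℤ_17 : v_17(x) = 0}. Here v_17(2/3) = v_17(num) − v_17(den) = 0; compare against these criteria.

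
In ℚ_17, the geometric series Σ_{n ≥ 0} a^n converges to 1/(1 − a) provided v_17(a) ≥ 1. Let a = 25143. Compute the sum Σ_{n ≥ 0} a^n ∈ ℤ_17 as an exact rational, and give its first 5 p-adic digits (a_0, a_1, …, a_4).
Σ a^n = 1/(1 − a) = -1/25142;  first 5 digits = (1, 0, 2, 5, 4)

v_17(a) = 2 ≥ 1, so the series converges in ℤ_17 to 1/(1 − a) = 1/(1 − 25143) = -1/25142. Expand this rational in ℤ_17: compute digits iteratively via d_i = x_i mod 17, x_{i+1} = (x_i − d_i)/17. The first 5 digits are (1, 0, 2, 5, 4).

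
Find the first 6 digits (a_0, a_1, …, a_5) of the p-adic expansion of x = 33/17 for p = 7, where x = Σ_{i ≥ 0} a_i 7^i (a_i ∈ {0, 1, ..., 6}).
(a_0, …, a_5) = (4, 3, 2, 5, 5, 0)

v_7(33/17) = 0 (numerator and denominator both coprime to 7), so x ∈ ℤ_7^×. Compute digits iteratively via a_i = x_i mod 7, x_{i+1} = (x_i − a_i)/7, with x_0 = x:
  x_0 = 33/17;  a_0 = 4;  x_1 = (x_0 − 4)/7 = -5/17
  x_1 = -5/17;  a_1 = 3;  x_2 = (x_1 − 3)/7 = -8/17
  x_2 = -8/17;  a_2 = 2;  x_3 = (x_2 − 2)/7 = -6/17
  x_3 = -6/17;  a_3 = 5;  x_4 = (x_3 − 5)/7 = -13/17
  x_4 = -13/17;  a_4 = 5;  x_5 = (x_4 − 5)/7 = -14/17
  x_5 = -14/17;  a_5 = 0;  x_6 = (x_5 − 0)/7 = -2/17
Digits: (4, 3, 2, 5, 5, 0).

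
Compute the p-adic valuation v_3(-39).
v_3(-39) = 1

v_3(n) is the largest exponent k such that 3^k divides n. Factor out: -39 = -3^1 · 13. (Sign doesn't affect v_p.) So v_3(-39) = 1.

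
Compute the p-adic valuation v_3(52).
v_3(52) = 0

v_3(n) is the largest exponent k such that 3^k divides n. Factor out: 52 = 3^0 · 52. (Sign doesn't affect v_p.) So v_3(52) = 0.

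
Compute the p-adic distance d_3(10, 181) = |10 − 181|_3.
d_3(10, 181) = 1/9

Step 1 — x − y = 10 − 181 = -171. Step 2 — v_3(-171) = 2 (factor: -171 = −(3^2 · 19); the sign does not affect v_p). Step 3 — |x − y|_3 = 3^{-2} = 1/9.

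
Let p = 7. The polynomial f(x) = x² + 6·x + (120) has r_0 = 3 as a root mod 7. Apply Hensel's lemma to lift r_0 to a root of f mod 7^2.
r_1 = 3 (mod 49)

Hensel: r_{i+1} = r_i − f(r_i)·(f′(r_i))^{-1} mod 7^{i+2}, f′(x) = 2x + 6. Iterate:
  r_0 = 3 (mod 7)
  r_1 = 3 (mod 49)
Final: r = 3 satisfies f(r) ≡ 0 mod 7^2.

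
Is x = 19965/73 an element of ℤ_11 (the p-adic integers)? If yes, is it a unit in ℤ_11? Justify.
x ∈ ℤ_11 but not a unit; v_11(x) = 3 > 0

ℤ_11 = {x ∈ ℚ_11 : v_11(x) ≥ 0} and ℤ_11^× = {x ∈ ℤ_11 : v_11(x) = 0}. Here v_11(19965/73) = v_11(num) − v_11(den) = 3; compare against these criteria.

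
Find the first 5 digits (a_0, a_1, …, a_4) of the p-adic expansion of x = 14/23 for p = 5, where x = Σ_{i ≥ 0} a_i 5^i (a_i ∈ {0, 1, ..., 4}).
(a_0, …, a_4) = (3, 3, 3, 1, 4)

v_5(14/23) = 0 (numerator and denominator both coprime to 5), so x ∈ ℤ_5^×. Compute digits iteratively via a_i = x_i mod 5, x_{i+1} = (x_i − a_i)/5, with x_0 = x:
  x_0 = 14/23;  a_0 = 3;  x_1 = (x_0 − 3)/5 = -11/23
  x_1 = -11/23;  a_1 = 3;  x_2 = (x_1 − 3)/5 = -16/23
  x_2 = -16/23;  a_2 = 3;  x_3 = (x_2 − 3)/5 = -17/23
  x_3 = -17/23;  a_3 = 1;  x_4 = (x_3 − 1)/5 = -8/23
  x_4 = -8/23;  a_4 = 4;  x_5 = (x_4 − 4)/5 = -20/23
Digits: (3, 3, 3, 1, 4).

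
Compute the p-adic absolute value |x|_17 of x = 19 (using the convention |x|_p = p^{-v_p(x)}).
|19|_17 = 1

Step 1 — compute v_17(x) by factoring powers of 17 out of the numerator and denominator: v_17(19) = 0. Step 2 — apply |x|_p = p^{-v_p(x)} = 17^{0} = 1.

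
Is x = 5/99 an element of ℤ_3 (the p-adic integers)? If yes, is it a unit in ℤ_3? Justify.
x ∉ ℤ_3 (v_3(x) = -2 < 0)

ℤ_3 = {x ∈ ℚ_3 : v_3(x) ≥ 0} and ℤ_3^× = {x ∈ ℤ_3 : v_3(x) = 0}. Here v_3(5/99) = v_3(num) − v_3(den) = -2; compare against these criteria.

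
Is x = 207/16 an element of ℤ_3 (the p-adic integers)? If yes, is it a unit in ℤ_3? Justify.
x ∈ ℤ_3 but not a unit; v_3(x) = 2 > 0

ℤ_3 = {x ∈ ℚ_3 : v_3(x) ≥ 0} and ℤ_3^× = {x ∈ ℤ_3 : v_3(x) = 0}. Here v_3(207/16) = v_3(num) − v_3(den) = 2; compare against these criteria.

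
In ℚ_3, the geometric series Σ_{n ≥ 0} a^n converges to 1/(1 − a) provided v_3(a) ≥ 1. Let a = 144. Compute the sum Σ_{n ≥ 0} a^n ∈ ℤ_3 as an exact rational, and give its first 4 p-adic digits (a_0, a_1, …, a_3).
Σ a^n = 1/(1 − a) = -1/143;  first 4 digits = (1, 0, 1, 2)

v_3(a) = 2 ≥ 1, so the series converges in ℤ_3 to 1/(1 − a) = 1/(1 − 144) = -1/143. Expand this rational in ℤ_3: compute digits iteratively via d_i = x_i mod 3, x_{i+1} = (x_i − d_i)/3. The first 4 digits are (1, 0, 1, 2).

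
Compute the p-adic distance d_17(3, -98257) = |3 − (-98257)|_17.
d_17(3, -98257) = 1/4913

Step 1 — x − y = 3 − (-98257) = 98260. Step 2 — v_17(98260) = 3 (factor: 98260 = (17^3 · 20); the sign does not affect v_p). Step 3 — |x − y|_17 = 17^{-3} = 1/4913.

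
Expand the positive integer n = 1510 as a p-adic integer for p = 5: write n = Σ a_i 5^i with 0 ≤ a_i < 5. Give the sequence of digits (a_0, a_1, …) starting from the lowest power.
(a_0, a_1, …) = (0, 2, 0, 2, 2)

Repeated division by 5 gives the digits low-to-high: 1510 = 2·5^1 + 2·5^3 + 2·5^4. Digit sequence: (0, 2, 0, 2, 2).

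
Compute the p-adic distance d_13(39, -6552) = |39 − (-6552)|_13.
d_13(39, -6552) = 1/2197

Step 1 — x − y = 39 − (-6552) = 6591. Step 2 — v_13(6591) = 3 (factor: 6591 = (13^3 · 3); the sign does not affect v_p). Step 3 — |x − y|_13 = 13^{-3} = 1/2197.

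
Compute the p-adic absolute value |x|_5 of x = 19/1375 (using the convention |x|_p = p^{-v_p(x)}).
|19/1375|_5 = 125

Step 1 — compute v_5(x) by factoring powers of 5 out of the numerator and denominator: v_5(19/1375) = -3. Step 2 — apply |x|_p = p^{-v_p(x)} = 5^{3} = 125.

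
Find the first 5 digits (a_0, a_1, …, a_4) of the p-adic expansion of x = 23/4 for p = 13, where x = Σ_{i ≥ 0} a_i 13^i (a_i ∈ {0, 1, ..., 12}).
(a_0, …, a_4) = (9, 3, 3, 3, 3)

v_13(23/4) = 0 (numerator and denominator both coprime to 13), so x ∈ ℤ_13^×. Compute digits iteratively via a_i = x_i mod 13, x_{i+1} = (x_i − a_i)/13, with x_0 = x:
  x_0 = 23/4;  a_0 = 9;  x_1 = (x_0 − 9)/13 = -1/4
  x_1 = -1/4;  a_1 = 3;  x_2 = (x_1 − 3)/13 = -1/4
  x_2 = -1/4;  a_2 = 3;  x_3 = (x_2 − 3)/13 = -1/4
  x_3 = -1/4;  a_3 = 3;  x_4 = (x_3 − 3)/13 = -1/4
  x_4 = -1/4;  a_4 = 3;  x_5 = (x_4 − 3)/13 = -1/4
Digits: (9, 3, 3, 3, 3).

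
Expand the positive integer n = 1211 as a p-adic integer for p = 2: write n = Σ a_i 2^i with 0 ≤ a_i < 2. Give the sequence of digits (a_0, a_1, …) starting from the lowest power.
(a_0, a_1, …) = (1, 1, 0, 1, 1, 1, 0, 1, 0, 0, 1)

Repeated division by 2 gives the digits low-to-high: 1211 = 1 + 1·2^1 + 1·2^3 + 1·2^4 + 1·2^5 + 1·2^7 + 1·2^10. Digit sequence: (1, 1, 0, 1, 1, 1, 0, 1, 0, 0, 1).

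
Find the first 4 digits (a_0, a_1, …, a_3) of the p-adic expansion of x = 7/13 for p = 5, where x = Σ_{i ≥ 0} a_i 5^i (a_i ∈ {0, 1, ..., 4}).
(a_0, …, a_3) = (4, 2, 1, 2)

v_5(7/13) = 0 (numerator and denominator both coprime to 5), so x ∈ ℤ_5^×. Compute digits iteratively via a_i = x_i mod 5, x_{i+1} = (x_i − a_i)/5, with x_0 = x:
  x_0 = 7/13;  a_0 = 4;  x_1 = (x_0 − 4)/5 = -9/13
  x_1 = -9/13;  a_1 = 2;  x_2 = (x_1 − 2)/5 = -7/13
  x_2 = -7/13;  a_2 = 1;  x_3 = (x_2 − 1)/5 = -4/13
  x_3 = -4/13;  a_3 = 2;  x_4 = (x_3 − 2)/5 = -6/13
Digits: (4, 2, 1, 2).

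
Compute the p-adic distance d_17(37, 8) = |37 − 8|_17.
d_17(37, 8) = 1

Step 1 — x − y = 37 − 8 = 29. Step 2 — v_17(29) = 0 (factor: 29 = (17^0 · 29); the sign does not affect v_p). Step 3 — |x − y|_17 = 17^{0} = 1.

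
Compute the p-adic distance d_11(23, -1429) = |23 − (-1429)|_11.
d_11(23, -1429) = 1/121

Step 1 — x − y = 23 − (-1429) = 1452. Step 2 — v_11(1452) = 2 (factor: 1452 = (11^2 · 12); the sign does not affect v_p). Step 3 — |x − y|_11 = 11^{-2} = 1/121.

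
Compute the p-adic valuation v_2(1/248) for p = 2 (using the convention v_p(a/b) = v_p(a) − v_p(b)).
v_2(1/248) = -3

Factor powers of 2 from the numerator and denominator of the reduced fraction: 1 = 2^0 · 1 and 248 = 2^3 · 31. Apply v_p(a/b) = v_p(a) − v_p(b): v_2(1/248) = 0 − 3 = -3.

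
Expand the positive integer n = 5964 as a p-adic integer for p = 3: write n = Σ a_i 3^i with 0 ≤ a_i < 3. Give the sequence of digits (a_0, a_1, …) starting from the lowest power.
(a_0, a_1, …) = (0, 2, 2, 1, 1, 0, 2, 2)

Repeated division by 3 gives the digits low-to-high: 5964 = 2·3^1 + 2·3^2 + 1·3^3 + 1·3^4 + 2·3^6 + 2·3^7. Digit sequence: (0, 2, 2, 1, 1, 0, 2, 2).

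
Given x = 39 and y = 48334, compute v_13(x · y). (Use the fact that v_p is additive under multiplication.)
v_13(1885026) = 4

v_p(x) = 1 (factor: 39 = 13^1 · 3); v_p(y) = 3 (factor: 48334 = 13^3 · 22). Additivity: v_p(xy) = v_p(x) + v_p(y) = 1 + 3 = 4. (Direct check: xy = 1885026 = 13^4 · (66).)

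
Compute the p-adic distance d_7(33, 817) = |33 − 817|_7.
d_7(33, 817) = 1/49

Step 1 — x − y = 33 − 817 = -784. Step 2 — v_7(-784) = 2 (factor: -784 = −(7^2 · 16); the sign does not affect v_p). Step 3 — |x − y|_7 = 7^{-2} = 1/49.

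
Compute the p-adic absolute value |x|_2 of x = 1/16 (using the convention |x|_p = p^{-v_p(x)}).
|1/16|_2 = 16

Step 1 — compute v_2(x) by factoring powers of 2 out of the numerator and denominator: v_2(1/16) = -4. Step 2 — apply |x|_p = p^{-v_p(x)} = 2^{4} = 16.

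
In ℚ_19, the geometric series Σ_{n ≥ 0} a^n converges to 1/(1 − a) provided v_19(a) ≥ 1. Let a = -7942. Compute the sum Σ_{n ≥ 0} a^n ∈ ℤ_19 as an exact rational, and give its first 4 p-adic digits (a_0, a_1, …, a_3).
Σ a^n = 1/(1 − a) = 1/7943;  first 4 digits = (1, 0, 16, 17)

v_19(a) = 2 ≥ 1, so the series converges in ℤ_19 to 1/(1 − a) = 1/(1 − (-7942)) = 1/7943. Expand this rational in ℤ_19: compute digits iteratively via d_i = x_i mod 19, x_{i+1} = (x_i − d_i)/19. The first 4 digits are (1, 0, 16, 17).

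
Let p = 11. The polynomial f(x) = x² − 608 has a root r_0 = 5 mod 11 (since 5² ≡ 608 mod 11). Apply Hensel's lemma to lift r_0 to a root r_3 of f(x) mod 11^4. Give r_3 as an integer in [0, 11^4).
r_3 = 6803 (mod 14641)

Hensel's recurrence: r_{i+1} = r_i − f(r_i)·(f′(r_i))^{-1} mod 11^{i+2}, with f′(x) = 2x. Iterate:
  r_0 = 5 (mod 11)
  r_1 = 27 (mod 121)
  r_2 = 148 (mod 1331)
  r_3 = 6803 (mod 14641)
Final: r_3 = 6803, and one checks f(r_3) ≡ 0 mod 11^4.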